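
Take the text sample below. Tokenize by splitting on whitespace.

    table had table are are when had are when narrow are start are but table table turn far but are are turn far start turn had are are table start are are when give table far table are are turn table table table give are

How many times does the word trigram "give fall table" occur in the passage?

0

Scanning the 43 overlapping trigram windows for "give fall table":
  (none found)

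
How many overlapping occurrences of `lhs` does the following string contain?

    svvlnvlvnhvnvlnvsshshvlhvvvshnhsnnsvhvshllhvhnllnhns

Sliding a length-3 window over the 52 characters (50 positions):
  (no match at any position)

0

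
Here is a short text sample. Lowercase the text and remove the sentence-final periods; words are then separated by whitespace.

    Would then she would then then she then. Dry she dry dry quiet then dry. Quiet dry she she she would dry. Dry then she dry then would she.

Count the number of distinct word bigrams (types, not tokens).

17

29 tokens → 28 bigram windows in total.
Repeated bigrams (each contributes count−1 duplicates):
  then she: 3
  dry dry: 2
  dry quiet: 2
  dry she: 2
  dry then: 2
  she dry: 2
  she she: 2
  she would: 2
  … (2 more repeated)
11 duplicate windows → 28 − 11 = 17 distinct.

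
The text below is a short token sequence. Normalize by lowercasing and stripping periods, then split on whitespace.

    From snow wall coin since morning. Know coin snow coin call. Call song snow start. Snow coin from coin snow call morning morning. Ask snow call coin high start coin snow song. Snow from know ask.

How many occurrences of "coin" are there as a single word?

7

Scanning the 36 tokens for "coin":
  position 4: coin
  position 8: coin
  position 10: coin
  position 17: coin
  position 19: coin
  position 27: coin
  position 30: coin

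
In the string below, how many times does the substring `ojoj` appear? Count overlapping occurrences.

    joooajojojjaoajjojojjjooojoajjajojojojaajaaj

4

Sliding a length-4 window over the 44 characters (41 positions):
  position 7–10: ojoj
  position 17–20: ojoj
  position 33–36: ojoj
  position 35–38: ojoj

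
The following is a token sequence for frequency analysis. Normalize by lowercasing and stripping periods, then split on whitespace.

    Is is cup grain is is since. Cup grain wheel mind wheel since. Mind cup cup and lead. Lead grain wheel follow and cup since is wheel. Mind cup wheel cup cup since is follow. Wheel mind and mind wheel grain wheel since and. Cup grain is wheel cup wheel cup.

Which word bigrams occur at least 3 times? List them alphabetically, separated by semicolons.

cup grain; grain wheel; wheel cup; wheel mind

Bigram counts meeting the condition (at least 3 times):
  cup grain: 3
  grain wheel: 3
  wheel cup: 3
  wheel mind: 3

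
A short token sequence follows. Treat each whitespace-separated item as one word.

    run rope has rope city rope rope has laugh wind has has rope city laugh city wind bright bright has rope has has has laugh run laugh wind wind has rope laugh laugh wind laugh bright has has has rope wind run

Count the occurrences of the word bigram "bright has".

Scanning the 41 overlapping bigram windows for "bright has":
  position 19–20: bright has
  position 36–37: bright has

2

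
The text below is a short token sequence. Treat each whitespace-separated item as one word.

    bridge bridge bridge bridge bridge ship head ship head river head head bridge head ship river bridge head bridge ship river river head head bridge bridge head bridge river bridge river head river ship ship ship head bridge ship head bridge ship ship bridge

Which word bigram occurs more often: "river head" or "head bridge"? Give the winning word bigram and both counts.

"river head": 3 occurrences
"head bridge": 6 occurrences

"head bridge" (6 vs 3)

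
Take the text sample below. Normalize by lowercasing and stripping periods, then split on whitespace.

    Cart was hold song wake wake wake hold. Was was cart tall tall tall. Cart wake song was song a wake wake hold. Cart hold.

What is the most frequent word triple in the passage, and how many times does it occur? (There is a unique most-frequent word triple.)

Trigram frequencies (highest first):
  wake wake hold: 2
  cart was hold: 1
  was hold song: 1
  hold song wake: 1
  song wake wake: 1
  wake wake wake: 1
  … (16 more, each ≤ 1)

"wake wake hold", 2 times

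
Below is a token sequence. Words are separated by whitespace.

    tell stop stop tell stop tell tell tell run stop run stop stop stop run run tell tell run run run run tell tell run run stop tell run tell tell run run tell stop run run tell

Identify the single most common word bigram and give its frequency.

"run run", 7 times

Bigram frequencies (highest first):
  run run: 7
  tell tell: 5
  tell run: 5
  run tell: 5
  tell stop: 3
  stop stop: 3
  … (3 more, each ≤ 3)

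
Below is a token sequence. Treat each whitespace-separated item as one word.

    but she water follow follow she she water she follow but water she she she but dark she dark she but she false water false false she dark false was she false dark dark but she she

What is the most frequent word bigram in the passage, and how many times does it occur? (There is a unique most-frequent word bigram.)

"she she", 4 times

Bigram frequencies (highest first):
  she she: 4
  but she: 3
  she water: 2
  water she: 2
  she but: 2
  dark she: 2
  … (19 more, each ≤ 2)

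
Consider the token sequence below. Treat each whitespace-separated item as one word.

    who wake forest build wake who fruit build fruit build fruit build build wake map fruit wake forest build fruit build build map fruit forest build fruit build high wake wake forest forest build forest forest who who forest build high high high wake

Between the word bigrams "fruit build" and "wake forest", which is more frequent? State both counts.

"fruit build" (5 vs 3)

"fruit build": 5 occurrences
"wake forest": 3 occurrences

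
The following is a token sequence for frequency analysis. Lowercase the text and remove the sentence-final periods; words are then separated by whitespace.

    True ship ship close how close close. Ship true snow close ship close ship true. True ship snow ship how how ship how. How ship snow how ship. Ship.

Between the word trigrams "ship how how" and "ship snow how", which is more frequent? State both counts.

"ship how how" (2 vs 1)

"ship how how": 2 occurrences
"ship snow how": 1 occurrence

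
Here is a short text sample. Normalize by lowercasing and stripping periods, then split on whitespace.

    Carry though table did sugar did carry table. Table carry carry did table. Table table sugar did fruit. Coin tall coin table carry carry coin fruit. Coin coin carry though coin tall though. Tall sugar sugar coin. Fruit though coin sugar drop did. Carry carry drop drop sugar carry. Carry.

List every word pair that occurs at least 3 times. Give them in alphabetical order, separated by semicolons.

carry carry; table table

Bigram counts meeting the condition (at least 3 times):
  carry carry: 4
  table table: 3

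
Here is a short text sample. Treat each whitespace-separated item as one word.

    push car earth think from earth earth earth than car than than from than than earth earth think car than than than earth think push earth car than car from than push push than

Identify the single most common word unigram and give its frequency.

"than", 11 times

Unigram frequencies (highest first):
  than: 11
  earth: 8
  car: 5
  push: 4
  think: 3
  from: 3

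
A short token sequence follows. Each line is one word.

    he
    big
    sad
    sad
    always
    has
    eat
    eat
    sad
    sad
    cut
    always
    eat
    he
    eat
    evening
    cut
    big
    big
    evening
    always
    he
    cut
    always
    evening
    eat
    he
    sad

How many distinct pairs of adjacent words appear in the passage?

24

28 tokens → 27 bigram windows in total.
Repeated bigrams (each contributes count−1 duplicates):
  cut always: 2
  eat he: 2
  sad sad: 2
3 duplicate windows → 27 − 3 = 24 distinct.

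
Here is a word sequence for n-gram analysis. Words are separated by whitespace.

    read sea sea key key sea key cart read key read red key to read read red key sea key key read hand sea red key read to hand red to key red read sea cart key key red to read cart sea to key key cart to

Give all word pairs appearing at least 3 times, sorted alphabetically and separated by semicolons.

Bigram counts meeting the condition (at least 3 times):
  key key: 4
  key read: 3
  red key: 3
  sea key: 3

key key; key read; red key; sea key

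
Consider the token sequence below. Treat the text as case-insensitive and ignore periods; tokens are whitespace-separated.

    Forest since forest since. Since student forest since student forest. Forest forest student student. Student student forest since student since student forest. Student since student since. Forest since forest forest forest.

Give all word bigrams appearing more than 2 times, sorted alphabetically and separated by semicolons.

forest forest; forest since; since forest; since student; student forest; student since; student student

Bigram counts meeting the condition (more than 2 times):
  forest forest: 4
  forest since: 5
  since forest: 3
  since student: 5
  student forest: 4
  student since: 3
  student student: 3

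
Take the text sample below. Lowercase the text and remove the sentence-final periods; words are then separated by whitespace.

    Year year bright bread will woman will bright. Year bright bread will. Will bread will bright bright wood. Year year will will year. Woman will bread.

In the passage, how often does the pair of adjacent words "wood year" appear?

Scanning the 25 overlapping bigram windows for "wood year":
  position 18–19: wood year

1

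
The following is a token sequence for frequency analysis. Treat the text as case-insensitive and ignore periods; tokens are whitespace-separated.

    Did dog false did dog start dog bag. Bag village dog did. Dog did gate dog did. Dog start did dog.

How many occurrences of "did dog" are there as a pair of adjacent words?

5

Scanning the 20 overlapping bigram windows for "did dog":
  position 1–2: did dog
  position 4–5: did dog
  position 12–13: did dog
  position 17–18: did dog
  position 20–21: did dog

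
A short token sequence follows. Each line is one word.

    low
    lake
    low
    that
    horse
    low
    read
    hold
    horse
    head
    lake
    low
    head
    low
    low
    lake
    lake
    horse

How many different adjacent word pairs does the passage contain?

15

18 tokens → 17 bigram windows in total.
Repeated bigrams (each contributes count−1 duplicates):
  lake low: 2
  low lake: 2
2 duplicate windows → 17 − 2 = 15 distinct.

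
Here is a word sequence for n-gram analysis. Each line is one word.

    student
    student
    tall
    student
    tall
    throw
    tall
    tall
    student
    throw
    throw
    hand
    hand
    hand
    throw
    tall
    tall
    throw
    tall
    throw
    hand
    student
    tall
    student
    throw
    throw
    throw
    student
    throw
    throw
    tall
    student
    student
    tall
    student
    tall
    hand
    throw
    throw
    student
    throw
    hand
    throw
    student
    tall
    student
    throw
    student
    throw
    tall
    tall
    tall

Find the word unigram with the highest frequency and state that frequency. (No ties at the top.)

Unigram frequencies (highest first):
  throw: 17
  tall: 15
  student: 14
  hand: 6

"throw", 17 times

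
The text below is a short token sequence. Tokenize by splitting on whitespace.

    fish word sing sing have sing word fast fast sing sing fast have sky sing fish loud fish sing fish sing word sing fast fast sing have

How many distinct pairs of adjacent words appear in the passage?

17

27 tokens → 26 bigram windows in total.
Repeated bigrams (each contributes count−1 duplicates):
  fast fast: 2
  fast sing: 2
  fish sing: 2
  sing fast: 2
  sing fish: 2
  sing have: 2
  sing sing: 2
  sing word: 2
  … (1 more repeated)
9 duplicate windows → 26 − 9 = 17 distinct.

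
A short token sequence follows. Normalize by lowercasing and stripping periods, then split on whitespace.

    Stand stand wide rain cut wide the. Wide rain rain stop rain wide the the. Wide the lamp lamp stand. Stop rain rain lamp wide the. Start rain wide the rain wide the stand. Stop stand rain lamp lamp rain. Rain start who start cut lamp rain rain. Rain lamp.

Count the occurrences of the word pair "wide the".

6

Scanning the 49 overlapping bigram windows for "wide the":
  position 6–7: wide the
  position 13–14: wide the
  position 16–17: wide the
  position 25–26: wide the
  position 29–30: wide the
  position 32–33: wide the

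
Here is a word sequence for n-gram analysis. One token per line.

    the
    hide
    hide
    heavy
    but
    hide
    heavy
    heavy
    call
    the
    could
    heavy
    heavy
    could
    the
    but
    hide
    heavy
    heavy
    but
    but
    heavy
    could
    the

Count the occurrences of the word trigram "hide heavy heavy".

2

Scanning the 22 overlapping trigram windows for "hide heavy heavy":
  position 6–8: hide heavy heavy
  position 17–19: hide heavy heavy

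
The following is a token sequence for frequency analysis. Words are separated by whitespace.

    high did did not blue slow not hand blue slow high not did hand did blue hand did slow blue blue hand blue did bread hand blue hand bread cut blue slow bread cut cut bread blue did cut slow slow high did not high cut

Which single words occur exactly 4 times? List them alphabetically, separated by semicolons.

Unigram counts meeting the condition (exactly 4 times):
  bread: 4
  high: 4
  not: 4

bread; high; not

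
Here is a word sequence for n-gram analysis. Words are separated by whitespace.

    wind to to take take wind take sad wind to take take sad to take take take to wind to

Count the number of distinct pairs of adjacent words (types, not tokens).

11

20 tokens → 19 bigram windows in total.
Repeated bigrams (each contributes count−1 duplicates):
  take take: 4
  to take: 3
  wind to: 3
  take sad: 2
8 duplicate windows → 19 − 8 = 11 distinct.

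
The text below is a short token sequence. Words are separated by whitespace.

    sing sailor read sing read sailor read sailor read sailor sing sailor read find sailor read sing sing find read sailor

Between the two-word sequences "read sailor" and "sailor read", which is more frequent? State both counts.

"sailor read" (5 vs 4)

"read sailor": 4 occurrences
"sailor read": 5 occurrences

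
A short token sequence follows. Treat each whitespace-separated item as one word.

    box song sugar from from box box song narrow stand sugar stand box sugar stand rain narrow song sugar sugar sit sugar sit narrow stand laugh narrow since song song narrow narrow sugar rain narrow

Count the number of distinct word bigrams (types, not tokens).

27

35 tokens → 34 bigram windows in total.
Repeated bigrams (each contributes count−1 duplicates):
  box song: 2
  narrow stand: 2
  rain narrow: 2
  song narrow: 2
  song sugar: 2
  sugar sit: 2
  sugar stand: 2
7 duplicate windows → 34 − 7 = 27 distinct.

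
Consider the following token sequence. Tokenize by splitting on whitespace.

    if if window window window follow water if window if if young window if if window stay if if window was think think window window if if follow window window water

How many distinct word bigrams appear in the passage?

18

31 tokens → 30 bigram windows in total.
Repeated bigrams (each contributes count−1 duplicates):
  if if: 5
  if window: 4
  window window: 4
  window if: 3
12 duplicate windows → 30 − 12 = 18 distinct.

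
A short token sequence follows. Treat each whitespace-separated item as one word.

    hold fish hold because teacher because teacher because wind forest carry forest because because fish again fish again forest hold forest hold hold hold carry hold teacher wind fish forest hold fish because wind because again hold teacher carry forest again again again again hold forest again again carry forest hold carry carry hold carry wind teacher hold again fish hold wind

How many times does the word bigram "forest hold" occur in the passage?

Scanning the 61 overlapping bigram windows for "forest hold":
  position 19–20: forest hold
  position 21–22: forest hold
  position 30–31: forest hold
  position 50–51: forest hold

4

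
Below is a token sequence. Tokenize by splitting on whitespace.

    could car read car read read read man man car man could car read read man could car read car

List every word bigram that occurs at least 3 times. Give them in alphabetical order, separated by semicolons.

car read; could car; read read

Bigram counts meeting the condition (at least 3 times):
  car read: 4
  could car: 3
  read read: 3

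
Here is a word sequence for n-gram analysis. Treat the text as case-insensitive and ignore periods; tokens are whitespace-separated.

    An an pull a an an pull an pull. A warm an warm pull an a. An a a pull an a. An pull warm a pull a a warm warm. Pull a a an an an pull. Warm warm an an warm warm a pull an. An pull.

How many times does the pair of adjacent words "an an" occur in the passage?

6

Scanning the 48 overlapping bigram windows for "an an":
  position 1–2: an an
  position 5–6: an an
  position 35–36: an an
  position 36–37: an an
  position 41–42: an an
  position 47–48: an an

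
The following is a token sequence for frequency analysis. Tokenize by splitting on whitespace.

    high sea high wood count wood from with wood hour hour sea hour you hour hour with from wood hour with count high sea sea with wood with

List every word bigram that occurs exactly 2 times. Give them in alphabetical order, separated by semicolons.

Bigram counts meeting the condition (exactly 2 times):
  high sea: 2
  hour hour: 2
  hour with: 2
  with wood: 2
  wood hour: 2

high sea; hour hour; hour with; with wood; wood hour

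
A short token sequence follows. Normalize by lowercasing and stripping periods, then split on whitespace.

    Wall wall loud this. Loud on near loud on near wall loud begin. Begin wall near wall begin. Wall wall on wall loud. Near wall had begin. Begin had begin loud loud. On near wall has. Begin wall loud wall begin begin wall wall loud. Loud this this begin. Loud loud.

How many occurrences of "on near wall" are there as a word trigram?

2

Scanning the 49 overlapping trigram windows for "on near wall":
  position 9–11: on near wall
  position 33–35: on near wall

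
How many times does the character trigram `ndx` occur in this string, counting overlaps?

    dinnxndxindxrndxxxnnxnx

3

Sliding a length-3 window over the 23 characters (21 positions):
  position 6–8: ndx
  position 10–12: ndx
  position 14–16: ndx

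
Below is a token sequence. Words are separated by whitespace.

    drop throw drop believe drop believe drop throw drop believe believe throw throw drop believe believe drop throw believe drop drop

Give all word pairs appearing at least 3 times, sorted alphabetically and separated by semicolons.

believe drop; drop believe; drop throw; throw drop

Bigram counts meeting the condition (at least 3 times):
  believe drop: 4
  drop believe: 4
  drop throw: 3
  throw drop: 3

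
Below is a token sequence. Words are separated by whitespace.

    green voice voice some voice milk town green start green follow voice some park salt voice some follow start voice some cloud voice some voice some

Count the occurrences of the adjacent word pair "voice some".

6

Scanning the 25 overlapping bigram windows for "voice some":
  position 3–4: voice some
  position 12–13: voice some
  position 16–17: voice some
  position 20–21: voice some
  position 23–24: voice some
  position 25–26: voice some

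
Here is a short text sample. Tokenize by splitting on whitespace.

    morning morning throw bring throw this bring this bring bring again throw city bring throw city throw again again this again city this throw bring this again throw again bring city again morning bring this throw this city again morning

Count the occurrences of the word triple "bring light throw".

0

Scanning the 38 overlapping trigram windows for "bring light throw":
  (none found)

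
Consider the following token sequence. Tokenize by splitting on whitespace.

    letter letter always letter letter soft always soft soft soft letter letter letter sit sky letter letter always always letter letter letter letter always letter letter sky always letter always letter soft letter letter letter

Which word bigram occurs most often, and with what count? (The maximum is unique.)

Bigram frequencies (highest first):
  letter letter: 11
  always letter: 5
  letter always: 4
  letter soft: 2
  soft soft: 2
  soft letter: 2
  … (8 more, each ≤ 1)

"letter letter", 11 times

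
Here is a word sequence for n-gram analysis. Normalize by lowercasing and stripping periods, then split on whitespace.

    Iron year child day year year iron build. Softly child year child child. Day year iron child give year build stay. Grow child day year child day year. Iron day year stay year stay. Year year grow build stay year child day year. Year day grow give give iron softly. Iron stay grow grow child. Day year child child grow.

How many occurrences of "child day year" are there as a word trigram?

Scanning the 58 overlapping trigram windows for "child day year":
  position 3–5: child day year
  position 13–15: child day year
  position 23–25: child day year
  position 26–28: child day year
  position 41–43: child day year
  position 55–57: child day year

6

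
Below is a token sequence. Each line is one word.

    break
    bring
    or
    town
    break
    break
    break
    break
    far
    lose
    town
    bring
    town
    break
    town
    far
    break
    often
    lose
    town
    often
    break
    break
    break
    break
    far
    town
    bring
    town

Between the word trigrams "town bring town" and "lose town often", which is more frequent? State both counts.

"town bring town" (2 vs 1)

"town bring town": 2 occurrences
"lose town often": 1 occurrence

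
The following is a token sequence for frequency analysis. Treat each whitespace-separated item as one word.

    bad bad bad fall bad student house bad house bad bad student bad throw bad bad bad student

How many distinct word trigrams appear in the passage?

14

18 tokens → 16 trigram windows in total.
Repeated trigrams (each contributes count−1 duplicates):
  bad bad bad: 2
  bad bad student: 2
2 duplicate windows → 16 − 2 = 14 distinct.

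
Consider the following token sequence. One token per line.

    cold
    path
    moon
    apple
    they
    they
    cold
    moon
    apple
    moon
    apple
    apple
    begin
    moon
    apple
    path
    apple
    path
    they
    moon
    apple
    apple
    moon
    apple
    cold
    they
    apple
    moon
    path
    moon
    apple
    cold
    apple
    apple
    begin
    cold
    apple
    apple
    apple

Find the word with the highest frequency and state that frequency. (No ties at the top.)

Unigram frequencies (highest first):
  apple: 16
  moon: 8
  cold: 5
  path: 4
  they: 4
  begin: 2

"apple", 16 times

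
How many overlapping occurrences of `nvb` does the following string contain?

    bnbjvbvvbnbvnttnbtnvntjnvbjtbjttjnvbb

2

Sliding a length-3 window over the 37 characters (35 positions):
  position 24–26: nvb
  position 34–36: nvb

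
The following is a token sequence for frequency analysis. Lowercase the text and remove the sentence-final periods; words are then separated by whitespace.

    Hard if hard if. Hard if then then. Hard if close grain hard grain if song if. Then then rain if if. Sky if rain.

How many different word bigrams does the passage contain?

18

25 tokens → 24 bigram windows in total.
Repeated bigrams (each contributes count−1 duplicates):
  hard if: 4
  if hard: 2
  if then: 2
  then then: 2
6 duplicate windows → 24 − 6 = 18 distinct.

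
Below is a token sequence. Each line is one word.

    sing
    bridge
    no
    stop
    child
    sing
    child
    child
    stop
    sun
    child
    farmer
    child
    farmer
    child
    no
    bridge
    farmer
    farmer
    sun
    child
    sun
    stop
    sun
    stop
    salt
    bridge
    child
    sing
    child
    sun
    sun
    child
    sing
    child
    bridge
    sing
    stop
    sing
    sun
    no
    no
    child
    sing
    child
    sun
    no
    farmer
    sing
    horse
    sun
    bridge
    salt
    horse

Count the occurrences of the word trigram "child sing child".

Scanning the 52 overlapping trigram windows for "child sing child":
  position 5–7: child sing child
  position 28–30: child sing child
  position 33–35: child sing child
  position 43–45: child sing child

4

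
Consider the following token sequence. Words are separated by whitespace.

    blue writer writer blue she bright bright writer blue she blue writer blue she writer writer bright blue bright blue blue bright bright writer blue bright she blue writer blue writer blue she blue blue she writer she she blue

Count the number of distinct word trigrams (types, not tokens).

40 tokens → 38 trigram windows in total.
Repeated trigrams (each contributes count−1 duplicates):
  writer blue she: 4
  blue writer blue: 3
  blue she blue: 2
  blue she writer: 2
  bright bright writer: 2
  bright writer blue: 2
  she blue writer: 2
10 duplicate windows → 38 − 10 = 28 distinct.

28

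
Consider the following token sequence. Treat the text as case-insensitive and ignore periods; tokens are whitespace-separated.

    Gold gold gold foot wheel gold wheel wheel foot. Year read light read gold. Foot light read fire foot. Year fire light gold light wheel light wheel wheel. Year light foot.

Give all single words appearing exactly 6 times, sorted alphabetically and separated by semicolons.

gold; light; wheel

Unigram counts meeting the condition (exactly 6 times):
  gold: 6
  light: 6
  wheel: 6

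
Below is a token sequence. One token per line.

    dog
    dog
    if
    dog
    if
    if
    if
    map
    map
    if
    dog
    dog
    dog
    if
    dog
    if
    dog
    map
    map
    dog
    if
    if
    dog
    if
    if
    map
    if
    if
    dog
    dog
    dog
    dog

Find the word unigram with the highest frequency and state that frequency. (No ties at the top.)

"dog", 14 times

Unigram frequencies (highest first):
  dog: 14
  if: 13
  map: 5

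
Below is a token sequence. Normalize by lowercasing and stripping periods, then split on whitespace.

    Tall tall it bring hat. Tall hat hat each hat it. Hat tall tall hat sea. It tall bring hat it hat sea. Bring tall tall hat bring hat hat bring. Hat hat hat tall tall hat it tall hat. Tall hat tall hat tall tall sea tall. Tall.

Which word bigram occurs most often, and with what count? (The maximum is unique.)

"tall hat", 7 times

Bigram frequencies (highest first):
  tall hat: 7
  tall tall: 6
  hat tall: 6
  bring hat: 4
  hat hat: 4
  hat it: 3
  … (14 more, each ≤ 2)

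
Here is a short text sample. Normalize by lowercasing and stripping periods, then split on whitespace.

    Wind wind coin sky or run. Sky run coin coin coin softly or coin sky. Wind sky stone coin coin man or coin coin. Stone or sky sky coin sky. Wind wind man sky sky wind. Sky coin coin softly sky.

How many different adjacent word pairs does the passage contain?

41 tokens → 40 bigram windows in total.
Repeated bigrams (each contributes count−1 duplicates):
  coin coin: 5
  coin sky: 3
  sky wind: 3
  coin softly: 2
  or coin: 2
  sky coin: 2
  sky sky: 2
  wind sky: 2
  … (1 more repeated)
14 duplicate windows → 40 − 14 = 26 distinct.

26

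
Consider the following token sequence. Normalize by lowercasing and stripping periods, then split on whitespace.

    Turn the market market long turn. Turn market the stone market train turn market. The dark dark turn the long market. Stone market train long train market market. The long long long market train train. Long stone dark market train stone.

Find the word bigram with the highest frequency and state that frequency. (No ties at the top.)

Bigram frequencies (highest first):
  market train: 4
  market the: 3
  turn the: 2
  market market: 2
  turn market: 2
  stone market: 2
  … (21 more, each ≤ 2)

"market train", 4 times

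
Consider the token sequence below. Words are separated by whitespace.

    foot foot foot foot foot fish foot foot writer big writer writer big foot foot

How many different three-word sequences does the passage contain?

15 tokens → 13 trigram windows in total.
Repeated trigrams (each contributes count−1 duplicates):
  foot foot foot: 3
2 duplicate windows → 13 − 2 = 11 distinct.

11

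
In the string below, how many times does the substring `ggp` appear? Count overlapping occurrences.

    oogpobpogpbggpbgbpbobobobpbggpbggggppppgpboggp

4

Sliding a length-3 window over the 46 characters (44 positions):
  position 12–14: ggp
  position 28–30: ggp
  position 34–36: ggp
  position 44–46: ggp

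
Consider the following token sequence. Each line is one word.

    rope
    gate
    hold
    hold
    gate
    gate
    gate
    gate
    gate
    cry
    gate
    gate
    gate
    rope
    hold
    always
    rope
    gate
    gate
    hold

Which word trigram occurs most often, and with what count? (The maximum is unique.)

Trigram frequencies (highest first):
  gate gate gate: 4
  rope gate hold: 1
  gate hold hold: 1
  hold hold gate: 1
  hold gate gate: 1
  gate gate cry: 1
  … (9 more, each ≤ 1)

"gate gate gate", 4 times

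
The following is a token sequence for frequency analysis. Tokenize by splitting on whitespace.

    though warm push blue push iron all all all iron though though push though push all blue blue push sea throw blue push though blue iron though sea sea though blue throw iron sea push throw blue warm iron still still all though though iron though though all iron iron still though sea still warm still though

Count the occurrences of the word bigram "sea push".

1

Scanning the 56 overlapping bigram windows for "sea push":
  position 34–35: sea push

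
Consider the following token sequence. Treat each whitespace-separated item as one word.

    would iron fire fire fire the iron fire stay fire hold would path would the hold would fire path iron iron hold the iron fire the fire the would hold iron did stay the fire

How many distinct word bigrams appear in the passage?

35 tokens → 34 bigram windows in total.
Repeated bigrams (each contributes count−1 duplicates):
  fire the: 3
  iron fire: 3
  fire fire: 2
  hold would: 2
  the fire: 2
  the iron: 2
8 duplicate windows → 34 − 8 = 26 distinct.

26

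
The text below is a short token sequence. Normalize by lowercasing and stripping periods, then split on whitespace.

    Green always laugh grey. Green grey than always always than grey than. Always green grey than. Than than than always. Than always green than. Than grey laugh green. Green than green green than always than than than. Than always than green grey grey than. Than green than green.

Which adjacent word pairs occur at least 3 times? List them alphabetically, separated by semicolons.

Bigram counts meeting the condition (at least 3 times):
  always than: 4
  green grey: 3
  green than: 4
  grey than: 4
  than always: 6
  than green: 4
  than than: 8

always than; green grey; green than; grey than; than always; than green; than than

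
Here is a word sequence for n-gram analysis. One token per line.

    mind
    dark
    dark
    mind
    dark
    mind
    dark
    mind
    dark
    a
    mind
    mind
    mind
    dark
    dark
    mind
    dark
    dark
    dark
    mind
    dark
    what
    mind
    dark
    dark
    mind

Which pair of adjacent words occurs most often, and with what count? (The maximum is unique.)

Bigram frequencies (highest first):
  mind dark: 8
  dark mind: 6
  dark dark: 5
  mind mind: 2
  dark a: 1
  a mind: 1
  … (2 more, each ≤ 1)

"mind dark", 8 times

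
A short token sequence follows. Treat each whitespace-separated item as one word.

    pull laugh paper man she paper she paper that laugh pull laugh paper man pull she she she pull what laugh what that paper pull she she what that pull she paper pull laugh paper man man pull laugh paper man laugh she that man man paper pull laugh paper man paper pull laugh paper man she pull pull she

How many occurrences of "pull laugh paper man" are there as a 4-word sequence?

Scanning the 57 overlapping 4-gram windows for "pull laugh paper man":
  position 1–4: pull laugh paper man
  position 11–14: pull laugh paper man
  position 33–36: pull laugh paper man
  position 38–41: pull laugh paper man
  position 48–51: pull laugh paper man
  position 53–56: pull laugh paper man

6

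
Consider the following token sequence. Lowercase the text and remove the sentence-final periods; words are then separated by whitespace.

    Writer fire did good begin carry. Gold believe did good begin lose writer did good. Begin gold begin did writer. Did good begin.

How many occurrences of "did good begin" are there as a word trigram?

Scanning the 21 overlapping trigram windows for "did good begin":
  position 3–5: did good begin
  position 9–11: did good begin
  position 14–16: did good begin
  position 21–23: did good begin

4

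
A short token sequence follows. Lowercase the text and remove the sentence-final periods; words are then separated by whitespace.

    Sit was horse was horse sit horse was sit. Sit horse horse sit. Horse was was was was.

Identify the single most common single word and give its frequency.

Unigram frequencies (highest first):
  was: 7
  horse: 6
  sit: 5

"was", 7 times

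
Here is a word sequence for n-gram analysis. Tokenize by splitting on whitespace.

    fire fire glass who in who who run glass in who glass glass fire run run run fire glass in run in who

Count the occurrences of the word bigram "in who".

Scanning the 22 overlapping bigram windows for "in who":
  position 5–6: in who
  position 10–11: in who
  position 22–23: in who

3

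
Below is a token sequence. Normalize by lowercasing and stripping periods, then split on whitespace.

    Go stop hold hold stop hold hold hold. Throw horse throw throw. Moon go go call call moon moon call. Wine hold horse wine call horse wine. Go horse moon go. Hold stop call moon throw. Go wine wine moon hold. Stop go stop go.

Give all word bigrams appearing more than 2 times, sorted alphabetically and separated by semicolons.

Bigram counts meeting the condition (more than 2 times):
  hold hold: 3
  hold stop: 3

hold hold; hold stop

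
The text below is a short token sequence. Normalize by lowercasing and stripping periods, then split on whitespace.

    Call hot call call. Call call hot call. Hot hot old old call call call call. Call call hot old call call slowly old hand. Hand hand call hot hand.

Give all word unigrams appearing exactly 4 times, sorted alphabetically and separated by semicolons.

Unigram counts meeting the condition (exactly 4 times):
  hand: 4
  old: 4

hand; old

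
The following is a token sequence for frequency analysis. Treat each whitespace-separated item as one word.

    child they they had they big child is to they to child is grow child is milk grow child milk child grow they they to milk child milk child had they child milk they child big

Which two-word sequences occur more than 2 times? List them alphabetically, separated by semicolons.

child is; child milk; milk child

Bigram counts meeting the condition (more than 2 times):
  child is: 3
  child milk: 3
  milk child: 3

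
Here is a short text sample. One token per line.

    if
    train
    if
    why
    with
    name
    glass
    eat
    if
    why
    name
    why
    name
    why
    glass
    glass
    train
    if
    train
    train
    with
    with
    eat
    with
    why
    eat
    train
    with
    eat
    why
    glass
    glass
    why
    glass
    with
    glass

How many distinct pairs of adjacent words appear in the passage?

36 tokens → 35 bigram windows in total.
Repeated bigrams (each contributes count−1 duplicates):
  why glass: 3
  glass glass: 2
  if train: 2
  if why: 2
  name why: 2
  train if: 2
  train with: 2
  why name: 2
  … (1 more repeated)
10 duplicate windows → 35 − 10 = 25 distinct.

25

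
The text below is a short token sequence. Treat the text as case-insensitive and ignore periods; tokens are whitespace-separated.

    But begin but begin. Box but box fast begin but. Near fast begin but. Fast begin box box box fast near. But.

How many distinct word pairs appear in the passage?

22 tokens → 21 bigram windows in total.
Repeated bigrams (each contributes count−1 duplicates):
  begin but: 3
  fast begin: 3
  begin box: 2
  box box: 2
  box fast: 2
  but begin: 2
8 duplicate windows → 21 − 8 = 13 distinct.

13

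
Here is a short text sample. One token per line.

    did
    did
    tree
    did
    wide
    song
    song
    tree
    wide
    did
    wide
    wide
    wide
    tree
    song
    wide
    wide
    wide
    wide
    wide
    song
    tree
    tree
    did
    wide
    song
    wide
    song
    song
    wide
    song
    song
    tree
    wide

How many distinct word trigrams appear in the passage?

34 tokens → 32 trigram windows in total.
Repeated trigrams (each contributes count−1 duplicates):
  wide wide wide: 4
  wide song song: 3
  did wide song: 2
  song song tree: 2
  song tree wide: 2
  song wide song: 2
  tree did wide: 2
10 duplicate windows → 32 − 10 = 22 distinct.

22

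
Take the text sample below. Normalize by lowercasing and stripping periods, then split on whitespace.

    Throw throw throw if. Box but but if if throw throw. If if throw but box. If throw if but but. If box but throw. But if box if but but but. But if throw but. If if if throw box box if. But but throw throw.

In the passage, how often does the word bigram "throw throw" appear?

Scanning the 46 overlapping bigram windows for "throw throw":
  position 1–2: throw throw
  position 2–3: throw throw
  position 10–11: throw throw
  position 46–47: throw throw

4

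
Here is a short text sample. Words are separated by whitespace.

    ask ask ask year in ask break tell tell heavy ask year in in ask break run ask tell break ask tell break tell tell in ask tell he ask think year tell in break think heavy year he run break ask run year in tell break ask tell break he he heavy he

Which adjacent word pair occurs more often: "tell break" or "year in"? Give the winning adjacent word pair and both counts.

"tell break" (4 vs 3)

"tell break": 4 occurrences
"year in": 3 occurrences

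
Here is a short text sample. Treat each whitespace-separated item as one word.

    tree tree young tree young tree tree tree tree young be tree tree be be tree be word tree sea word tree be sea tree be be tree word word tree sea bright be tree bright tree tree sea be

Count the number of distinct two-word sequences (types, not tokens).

40 tokens → 39 bigram windows in total.
Repeated bigrams (each contributes count−1 duplicates):
  tree tree: 6
  be tree: 4
  tree be: 4
  tree sea: 3
  tree young: 3
  word tree: 3
  be be: 2
  young tree: 2
19 duplicate windows → 39 − 19 = 20 distinct.

20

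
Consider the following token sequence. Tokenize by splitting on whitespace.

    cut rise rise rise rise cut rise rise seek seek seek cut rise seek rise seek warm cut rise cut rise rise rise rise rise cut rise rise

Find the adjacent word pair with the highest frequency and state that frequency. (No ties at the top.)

Bigram frequencies (highest first):
  rise rise: 9
  cut rise: 6
  rise cut: 3
  rise seek: 3
  seek seek: 2
  seek cut: 1
  … (3 more, each ≤ 1)

"rise rise", 9 times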